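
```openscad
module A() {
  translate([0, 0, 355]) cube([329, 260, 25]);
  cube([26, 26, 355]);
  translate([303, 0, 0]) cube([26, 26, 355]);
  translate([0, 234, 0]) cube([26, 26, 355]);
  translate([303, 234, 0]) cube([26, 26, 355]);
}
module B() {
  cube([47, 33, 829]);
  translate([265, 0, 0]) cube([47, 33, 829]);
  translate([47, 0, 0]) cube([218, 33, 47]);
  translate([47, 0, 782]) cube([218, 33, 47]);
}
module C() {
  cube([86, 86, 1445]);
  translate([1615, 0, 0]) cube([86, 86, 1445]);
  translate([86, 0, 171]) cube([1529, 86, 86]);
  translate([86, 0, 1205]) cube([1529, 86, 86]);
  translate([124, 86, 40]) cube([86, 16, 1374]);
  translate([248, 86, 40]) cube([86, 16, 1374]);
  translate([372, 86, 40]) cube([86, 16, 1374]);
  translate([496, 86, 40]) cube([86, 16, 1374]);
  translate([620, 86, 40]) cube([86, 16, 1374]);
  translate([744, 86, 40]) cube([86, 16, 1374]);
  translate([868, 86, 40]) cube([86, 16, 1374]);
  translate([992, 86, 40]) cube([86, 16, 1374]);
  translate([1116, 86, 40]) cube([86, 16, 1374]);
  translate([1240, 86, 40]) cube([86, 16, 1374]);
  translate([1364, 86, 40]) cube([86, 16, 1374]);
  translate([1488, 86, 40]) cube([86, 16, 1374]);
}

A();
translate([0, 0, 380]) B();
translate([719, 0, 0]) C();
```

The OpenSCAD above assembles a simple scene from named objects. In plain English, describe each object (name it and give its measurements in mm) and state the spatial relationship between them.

A is a four-legged stool. The seat is 329×260 mm, 25 mm thick, top at z = 380 mm. It stands on four square legs, each 26×26 mm in cross-section, from z = 0 to the seat underside, each flush with a corner of the seat.

B is a rectangular picture frame lying in the x–z plane (depth along y). The opening is 218 mm wide (x) by 735 mm tall (z), surrounded by a border 47 mm wide on all four sides. The frame is 33 mm deep and is made of two full-height vertical stiles with two horizontal rails fitted between them.

C is a fence section. Two 86×86 mm posts, 1445 mm tall, stand on the floor with a clear span of 1529 mm between their inner faces. Two horizontal rails of 86×86 mm section span the gap between the posts with their undersides at z = 171 mm and z = 1205 mm, flush with the posts' −y face. 12 pickets, each 86 mm wide, 16 mm thick and 1374 mm tall, are fixed to the +y face of the rails with their bottoms at z = 40 mm, evenly spaced across the span with equal gaps (rounded down to the nearest mm) at the −x end and between each pair — any rounding remainder accumulates at the +x end.

The picture frame is on top of the stool. The fence section is on the floor beside the stool on its +x side.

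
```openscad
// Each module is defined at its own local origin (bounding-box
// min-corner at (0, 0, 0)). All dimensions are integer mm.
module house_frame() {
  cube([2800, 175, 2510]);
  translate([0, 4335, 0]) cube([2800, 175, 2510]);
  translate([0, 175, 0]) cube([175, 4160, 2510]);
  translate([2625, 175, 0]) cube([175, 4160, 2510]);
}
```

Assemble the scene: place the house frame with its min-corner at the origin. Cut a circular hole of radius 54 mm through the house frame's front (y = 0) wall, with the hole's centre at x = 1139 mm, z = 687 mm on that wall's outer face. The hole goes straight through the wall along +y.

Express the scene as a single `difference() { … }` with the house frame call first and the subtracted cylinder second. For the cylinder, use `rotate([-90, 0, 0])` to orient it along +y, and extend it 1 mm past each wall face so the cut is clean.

difference() {
  house_frame();
  translate([1139, -1, 687]) rotate([-90, 0, 0]) cylinder(h = 177, r = 54);
}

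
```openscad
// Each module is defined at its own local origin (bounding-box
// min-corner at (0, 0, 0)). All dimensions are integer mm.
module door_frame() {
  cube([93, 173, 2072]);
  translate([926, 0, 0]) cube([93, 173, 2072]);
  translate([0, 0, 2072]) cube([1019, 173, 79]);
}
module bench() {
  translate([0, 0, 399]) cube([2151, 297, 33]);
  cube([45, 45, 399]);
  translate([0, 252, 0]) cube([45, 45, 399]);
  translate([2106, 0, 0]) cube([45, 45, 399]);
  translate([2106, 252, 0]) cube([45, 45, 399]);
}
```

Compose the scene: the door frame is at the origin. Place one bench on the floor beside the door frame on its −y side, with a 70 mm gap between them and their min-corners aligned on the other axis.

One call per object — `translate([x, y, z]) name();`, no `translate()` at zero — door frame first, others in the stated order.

door_frame();
translate([0, -367, 0]) bench();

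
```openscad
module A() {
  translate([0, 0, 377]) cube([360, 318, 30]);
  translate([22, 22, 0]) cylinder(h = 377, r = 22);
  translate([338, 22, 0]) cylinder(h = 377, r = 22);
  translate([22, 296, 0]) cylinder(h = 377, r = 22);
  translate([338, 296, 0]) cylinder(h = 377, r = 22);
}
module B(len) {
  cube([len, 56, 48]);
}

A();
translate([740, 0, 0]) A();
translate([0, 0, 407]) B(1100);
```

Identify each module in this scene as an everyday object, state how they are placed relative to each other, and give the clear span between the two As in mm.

A is a stool. B is a beam. A beam spans the tops of two stools. The clear span between the two stools is 380 mm.

Second stool starts at x = 740; first ends at x = 360; clear span = 740 − 360 = 380 mm.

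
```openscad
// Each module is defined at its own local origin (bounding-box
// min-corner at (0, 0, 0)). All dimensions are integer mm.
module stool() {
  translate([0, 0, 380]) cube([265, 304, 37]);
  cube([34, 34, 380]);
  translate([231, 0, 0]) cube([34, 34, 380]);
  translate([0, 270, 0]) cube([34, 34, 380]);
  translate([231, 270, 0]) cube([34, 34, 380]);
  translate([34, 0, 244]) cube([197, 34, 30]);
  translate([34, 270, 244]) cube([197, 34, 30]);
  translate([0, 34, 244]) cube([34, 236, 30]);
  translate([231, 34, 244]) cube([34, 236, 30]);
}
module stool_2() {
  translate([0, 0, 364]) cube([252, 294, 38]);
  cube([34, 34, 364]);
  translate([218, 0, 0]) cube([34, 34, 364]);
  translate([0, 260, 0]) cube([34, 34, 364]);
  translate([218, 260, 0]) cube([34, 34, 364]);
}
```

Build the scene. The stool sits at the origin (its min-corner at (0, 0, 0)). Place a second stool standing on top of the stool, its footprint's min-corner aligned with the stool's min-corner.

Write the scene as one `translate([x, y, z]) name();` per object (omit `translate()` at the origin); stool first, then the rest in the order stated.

stool();
translate([0, 0, 417]) stool_2();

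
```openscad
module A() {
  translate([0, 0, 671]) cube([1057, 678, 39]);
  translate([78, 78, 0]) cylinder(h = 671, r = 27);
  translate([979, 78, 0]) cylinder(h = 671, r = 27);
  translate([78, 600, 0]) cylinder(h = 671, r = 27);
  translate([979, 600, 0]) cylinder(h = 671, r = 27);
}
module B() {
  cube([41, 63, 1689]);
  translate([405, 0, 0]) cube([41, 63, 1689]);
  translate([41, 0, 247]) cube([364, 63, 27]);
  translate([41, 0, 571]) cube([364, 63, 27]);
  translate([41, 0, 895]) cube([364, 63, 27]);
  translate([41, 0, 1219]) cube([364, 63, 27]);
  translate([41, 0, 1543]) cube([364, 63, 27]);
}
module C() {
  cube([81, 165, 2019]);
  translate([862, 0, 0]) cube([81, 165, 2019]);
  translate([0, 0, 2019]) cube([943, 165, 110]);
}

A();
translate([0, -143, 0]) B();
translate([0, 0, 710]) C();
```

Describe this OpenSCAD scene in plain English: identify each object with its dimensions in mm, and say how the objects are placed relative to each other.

A is a table with a 1057×678 mm rectangular top, 39 mm thick, top surface at z = 710 mm, supported by four round legs of 54 mm diameter, each leg's bounding box inset 51 mm from the nearest pair of top edges, running from the floor.

B is a wooden ladder with two side rails of 41×63 mm section and 1689 mm height, set 446 mm apart overall. Between them run 5 rectangular rungs (63 mm deep, 27 mm thick), front faces flush with the rails' −y face. The bottom of the first rung is 247 mm above the floor and each subsequent rung is 324 mm higher than the one below.

C is a rectangular door frame: two vertical jambs of 81×165 mm section, 2019 mm tall, with a clear opening 781 mm wide between their inner faces. A header 110 mm tall and 165 mm deep lies on top of the jambs and spans the full outside width.

The ladder is on the floor beside the table on its −y side. The door frame is on top of the table.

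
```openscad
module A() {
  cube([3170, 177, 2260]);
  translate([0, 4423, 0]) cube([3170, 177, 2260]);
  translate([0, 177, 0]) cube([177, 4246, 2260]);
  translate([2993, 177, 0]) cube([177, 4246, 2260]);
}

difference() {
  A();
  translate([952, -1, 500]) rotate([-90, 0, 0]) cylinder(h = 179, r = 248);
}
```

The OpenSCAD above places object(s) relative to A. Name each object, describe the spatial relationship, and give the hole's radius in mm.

A is a house frame. The house frame has a circular hole through its front wall. The hole's radius is 248 mm.

The subtracted cylinder has r = 248 mm.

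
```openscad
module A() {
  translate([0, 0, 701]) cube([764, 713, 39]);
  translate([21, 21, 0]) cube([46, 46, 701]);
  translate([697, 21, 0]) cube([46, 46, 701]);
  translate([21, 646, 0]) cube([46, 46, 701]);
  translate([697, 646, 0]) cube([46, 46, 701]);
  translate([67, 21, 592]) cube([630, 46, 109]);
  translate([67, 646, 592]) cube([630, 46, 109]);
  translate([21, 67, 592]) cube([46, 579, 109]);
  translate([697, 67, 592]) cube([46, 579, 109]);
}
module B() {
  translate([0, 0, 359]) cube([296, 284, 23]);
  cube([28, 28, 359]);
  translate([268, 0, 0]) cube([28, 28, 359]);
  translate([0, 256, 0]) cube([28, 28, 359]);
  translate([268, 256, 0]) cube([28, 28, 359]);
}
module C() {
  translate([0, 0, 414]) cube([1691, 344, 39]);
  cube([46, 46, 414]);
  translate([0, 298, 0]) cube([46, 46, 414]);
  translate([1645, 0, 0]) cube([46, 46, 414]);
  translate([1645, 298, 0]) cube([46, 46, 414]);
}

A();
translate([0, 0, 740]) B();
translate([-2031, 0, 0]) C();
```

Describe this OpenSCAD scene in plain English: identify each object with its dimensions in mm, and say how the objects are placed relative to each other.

A is a rectangular dining table. The top is 764×713×39 mm with its upper surface at z = 740 mm. It stands on four 46×46 mm square legs, each inset 21 mm from the nearest pair of top edges, running from the floor to the underside of the top. Four apron rails, 46 mm thick and 109 mm tall, run between adjacent legs with their top edges flush with the underside of the top and their outer faces flush with the legs' outer faces.

B is a simple wooden stool: a rectangular seat 296 mm (x) by 284 mm (y), 23 mm thick, top face at z = 382 mm, on four square legs, each 28×28 mm in cross-section. The legs rest on z = 0, each flush with a corner of the seat.

C is a long wooden bench with a 1691 mm (x) × 344 mm (y) seat, 39 mm thick, its top surface 453 mm above the floor. Four 46 mm square legs at the seat corners, flush with the edges, run from z = 0 to the seat underside.

The stool is on top of the table. The bench is on the floor beside the table on its −x side.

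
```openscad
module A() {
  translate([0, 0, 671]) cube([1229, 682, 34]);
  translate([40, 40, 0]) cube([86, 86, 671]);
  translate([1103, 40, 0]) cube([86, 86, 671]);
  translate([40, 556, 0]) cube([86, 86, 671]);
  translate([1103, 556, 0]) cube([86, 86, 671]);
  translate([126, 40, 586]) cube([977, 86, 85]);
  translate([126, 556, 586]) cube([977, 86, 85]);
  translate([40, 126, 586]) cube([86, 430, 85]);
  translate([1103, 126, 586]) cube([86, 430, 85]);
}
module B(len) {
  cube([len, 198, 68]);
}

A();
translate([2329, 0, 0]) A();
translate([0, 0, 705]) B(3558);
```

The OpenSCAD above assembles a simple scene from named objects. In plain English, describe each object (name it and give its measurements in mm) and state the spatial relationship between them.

A is a rectangular dining table. The top is 1229×682×34 mm with its upper surface at z = 705 mm. It stands on four 86×86 mm square legs, each inset 40 mm from the nearest pair of top edges, running from the floor to the underside of the top. Four apron rails, 86 mm thick and 85 mm tall, run between adjacent legs with their top edges flush with the underside of the top and their outer faces flush with the legs' outer faces.

B is a rectangular beam 3558 mm long (x), 198 mm deep (y), 68 mm thick (z).

The beam spans the tops of two tables placed 1100 mm apart, resting at z = 705 mm.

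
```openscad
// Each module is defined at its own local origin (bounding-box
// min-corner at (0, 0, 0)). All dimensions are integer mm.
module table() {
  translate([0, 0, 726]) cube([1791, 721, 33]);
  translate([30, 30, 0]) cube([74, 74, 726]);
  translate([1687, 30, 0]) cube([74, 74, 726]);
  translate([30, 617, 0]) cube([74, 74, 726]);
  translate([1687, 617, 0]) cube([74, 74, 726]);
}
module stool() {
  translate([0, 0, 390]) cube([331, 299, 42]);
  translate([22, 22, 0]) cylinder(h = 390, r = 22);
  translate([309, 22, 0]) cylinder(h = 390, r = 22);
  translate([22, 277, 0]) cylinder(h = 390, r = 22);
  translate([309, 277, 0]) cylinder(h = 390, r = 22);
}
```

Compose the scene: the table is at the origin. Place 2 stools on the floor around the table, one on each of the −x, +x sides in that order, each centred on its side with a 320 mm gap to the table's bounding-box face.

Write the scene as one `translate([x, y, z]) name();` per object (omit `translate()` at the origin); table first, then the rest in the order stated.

table();
translate([-651, 211, 0]) stool();
translate([2111, 211, 0]) stool();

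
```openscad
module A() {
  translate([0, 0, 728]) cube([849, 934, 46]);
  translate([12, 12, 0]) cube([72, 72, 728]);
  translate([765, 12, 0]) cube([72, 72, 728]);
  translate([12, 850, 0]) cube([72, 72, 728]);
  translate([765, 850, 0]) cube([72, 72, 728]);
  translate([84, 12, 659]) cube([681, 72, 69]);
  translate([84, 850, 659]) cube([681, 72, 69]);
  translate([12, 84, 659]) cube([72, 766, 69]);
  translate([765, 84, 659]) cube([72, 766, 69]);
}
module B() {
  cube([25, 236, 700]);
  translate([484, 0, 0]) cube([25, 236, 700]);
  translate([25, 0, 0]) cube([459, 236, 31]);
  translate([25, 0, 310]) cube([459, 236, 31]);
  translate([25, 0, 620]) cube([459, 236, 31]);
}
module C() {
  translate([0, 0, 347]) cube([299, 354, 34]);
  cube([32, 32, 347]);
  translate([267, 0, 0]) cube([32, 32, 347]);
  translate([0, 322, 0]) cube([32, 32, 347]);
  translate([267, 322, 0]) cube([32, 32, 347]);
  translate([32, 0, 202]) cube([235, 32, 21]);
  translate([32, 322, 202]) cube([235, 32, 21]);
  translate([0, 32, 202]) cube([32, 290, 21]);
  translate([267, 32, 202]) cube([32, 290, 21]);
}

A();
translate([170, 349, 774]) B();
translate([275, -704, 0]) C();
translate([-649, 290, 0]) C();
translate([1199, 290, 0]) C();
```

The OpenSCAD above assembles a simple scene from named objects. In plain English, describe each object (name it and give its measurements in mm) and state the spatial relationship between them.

A is a rectangular dining table. The top is 849×934×46 mm with its upper surface at z = 774 mm. It stands on four 72×72 mm square legs, each inset 12 mm from the nearest pair of top edges, running from the floor to the underside of the top. Four apron rails, 72 mm thick and 69 mm tall, run between adjacent legs with their top edges flush with the underside of the top and their outer faces flush with the legs' outer faces.

B is an open bookshelf. Two side panels, each 25 mm thick, 236 mm deep and 700 mm tall, stand 509 mm apart (outside-to-outside). Between them sit 3 shelves, each 31 mm thick and 236 mm deep, spanning the full gap between the sides. The bottom shelf rests on the floor (its underside at z = 0) and the clear gap between one shelf's top and the next shelf's underside is 279 mm.

C is a four-legged stool. The seat is a 299×354×34 mm slab whose top surface is at z = 381 mm; four square legs, each 32×32 mm in cross-section, run from the floor (z = 0) to the underside of the seat, each flush with a corner of the seat. Four stretchers, 32 mm wide and 21 mm tall, connect adjacent legs with their undersides at z = 202 mm, each running between the inner faces of the legs it joins and aligned with the legs' outer faces on the other axis.

The bookshelf is on top of the table, centred. Three stools sit around the table at the −y, −x, +x sides.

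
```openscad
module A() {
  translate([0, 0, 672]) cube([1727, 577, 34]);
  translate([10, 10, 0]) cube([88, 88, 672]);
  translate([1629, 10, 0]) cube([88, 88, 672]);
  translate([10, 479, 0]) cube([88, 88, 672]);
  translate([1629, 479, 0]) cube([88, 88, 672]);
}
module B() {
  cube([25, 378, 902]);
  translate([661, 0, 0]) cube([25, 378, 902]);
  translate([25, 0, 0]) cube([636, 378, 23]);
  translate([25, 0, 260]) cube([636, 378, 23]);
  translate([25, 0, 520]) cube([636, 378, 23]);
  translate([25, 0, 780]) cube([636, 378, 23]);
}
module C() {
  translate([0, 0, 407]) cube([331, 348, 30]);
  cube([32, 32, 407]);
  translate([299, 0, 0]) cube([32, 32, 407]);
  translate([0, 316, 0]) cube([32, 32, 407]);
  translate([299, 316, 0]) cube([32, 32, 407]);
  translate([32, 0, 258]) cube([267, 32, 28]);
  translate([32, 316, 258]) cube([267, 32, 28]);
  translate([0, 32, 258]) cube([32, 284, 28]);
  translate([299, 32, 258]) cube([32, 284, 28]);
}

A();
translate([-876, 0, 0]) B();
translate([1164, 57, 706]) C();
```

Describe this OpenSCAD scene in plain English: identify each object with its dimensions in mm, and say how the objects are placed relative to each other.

A is a table with a 1727×577 mm rectangular top, 34 mm thick, top surface at z = 706 mm, supported by four 88×88 mm square legs, each inset 10 mm from the nearest pair of top edges, running from the floor.

B is a bookshelf 686 mm wide overall, 378 mm deep and 902 mm tall. The two sides are 25 mm thick vertical panels. 4 horizontal shelves of 23 mm thickness span between the inner faces of the sides; the lowest shelf sits on the floor and shelves are stacked with a clear vertical gap of 237 mm between each pair.

C is a four-legged stool. The seat is 331×348 mm, 30 mm thick, top at z = 437 mm. It stands on four square legs, each 32×32 mm in cross-section, from z = 0 to the seat underside, each flush with a corner of the seat. Four stretchers, 32 mm wide and 28 mm tall, connect adjacent legs with their undersides at z = 258 mm, each running between the inner faces of the legs it joins and aligned with the legs' outer faces on the other axis.

The bookshelf is on the floor beside the table on its −x side. The stool is on top of the table.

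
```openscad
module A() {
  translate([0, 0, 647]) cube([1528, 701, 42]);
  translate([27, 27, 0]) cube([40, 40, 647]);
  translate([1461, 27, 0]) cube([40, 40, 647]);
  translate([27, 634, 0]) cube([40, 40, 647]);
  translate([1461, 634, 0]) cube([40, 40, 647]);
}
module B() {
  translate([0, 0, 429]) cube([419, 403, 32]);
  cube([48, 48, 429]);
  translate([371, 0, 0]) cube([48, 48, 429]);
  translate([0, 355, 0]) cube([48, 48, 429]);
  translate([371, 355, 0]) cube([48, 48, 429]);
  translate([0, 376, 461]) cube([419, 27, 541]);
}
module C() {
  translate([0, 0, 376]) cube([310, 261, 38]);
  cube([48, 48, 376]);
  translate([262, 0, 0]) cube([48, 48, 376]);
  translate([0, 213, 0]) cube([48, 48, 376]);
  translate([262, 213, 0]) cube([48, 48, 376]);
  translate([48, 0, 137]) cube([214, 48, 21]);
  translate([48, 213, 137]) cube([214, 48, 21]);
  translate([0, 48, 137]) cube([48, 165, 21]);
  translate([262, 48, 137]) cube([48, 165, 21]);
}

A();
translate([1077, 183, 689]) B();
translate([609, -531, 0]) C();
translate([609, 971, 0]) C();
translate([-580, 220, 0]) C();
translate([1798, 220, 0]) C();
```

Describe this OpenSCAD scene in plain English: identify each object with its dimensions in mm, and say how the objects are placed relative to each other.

A is a table: top 1528 mm (x) × 701 mm (y), 42 mm thick, upper face at z = 689 mm, on four 40×40 mm square legs, each inset 27 mm from the nearest pair of top edges, running from z = 0 to the bottom of the top.

B is a chair: 419×403 mm seat, 32 mm thick, top at z = 461 mm, on four 48 mm square corner legs flush with the seat edges. A 27 mm thick backrest slab spans the full seat width, extending 541 mm above the seat top, its back face flush with the seat's +y edge.

C is a four-legged stool. The seat is a 310×261×38 mm slab whose top surface is at z = 414 mm; four square legs, each 48×48 mm in cross-section, run from the floor (z = 0) to the underside of the seat, each flush with a corner of the seat. Four stretchers, 48 mm wide and 21 mm tall, connect adjacent legs with their undersides at z = 137 mm, each running between the inner faces of the legs it joins and aligned with the legs' outer faces on the other axis.

The chair is on top of the table. Four stools sit around the table at the −y, +y, −x, +x sides.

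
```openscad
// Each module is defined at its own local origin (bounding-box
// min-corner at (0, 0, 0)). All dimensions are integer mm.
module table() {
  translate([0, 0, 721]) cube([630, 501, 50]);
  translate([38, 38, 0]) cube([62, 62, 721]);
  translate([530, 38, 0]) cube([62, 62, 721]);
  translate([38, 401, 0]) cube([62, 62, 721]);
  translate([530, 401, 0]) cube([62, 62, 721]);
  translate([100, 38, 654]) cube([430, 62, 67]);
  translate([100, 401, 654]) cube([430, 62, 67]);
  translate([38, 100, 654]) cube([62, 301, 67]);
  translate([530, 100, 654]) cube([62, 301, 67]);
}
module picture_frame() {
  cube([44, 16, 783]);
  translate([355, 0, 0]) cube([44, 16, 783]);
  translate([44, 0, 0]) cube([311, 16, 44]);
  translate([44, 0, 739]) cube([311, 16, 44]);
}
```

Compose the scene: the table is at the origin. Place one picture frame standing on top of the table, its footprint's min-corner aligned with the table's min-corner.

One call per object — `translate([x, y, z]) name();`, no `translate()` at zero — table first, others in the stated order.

table();
translate([0, 0, 771]) picture_frame();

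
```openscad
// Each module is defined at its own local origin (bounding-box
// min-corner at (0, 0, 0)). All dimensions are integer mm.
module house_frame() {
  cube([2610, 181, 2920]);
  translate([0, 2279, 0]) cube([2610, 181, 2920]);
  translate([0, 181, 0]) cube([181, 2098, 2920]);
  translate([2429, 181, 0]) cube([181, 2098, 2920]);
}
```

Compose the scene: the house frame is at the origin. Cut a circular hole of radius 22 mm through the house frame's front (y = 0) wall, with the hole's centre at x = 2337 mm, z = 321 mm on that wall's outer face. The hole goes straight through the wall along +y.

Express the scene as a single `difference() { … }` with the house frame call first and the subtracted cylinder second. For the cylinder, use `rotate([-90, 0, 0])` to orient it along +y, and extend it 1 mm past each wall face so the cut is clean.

difference() {
  house_frame();
  translate([2337, -1, 321]) rotate([-90, 0, 0]) cylinder(h = 183, r = 22);
}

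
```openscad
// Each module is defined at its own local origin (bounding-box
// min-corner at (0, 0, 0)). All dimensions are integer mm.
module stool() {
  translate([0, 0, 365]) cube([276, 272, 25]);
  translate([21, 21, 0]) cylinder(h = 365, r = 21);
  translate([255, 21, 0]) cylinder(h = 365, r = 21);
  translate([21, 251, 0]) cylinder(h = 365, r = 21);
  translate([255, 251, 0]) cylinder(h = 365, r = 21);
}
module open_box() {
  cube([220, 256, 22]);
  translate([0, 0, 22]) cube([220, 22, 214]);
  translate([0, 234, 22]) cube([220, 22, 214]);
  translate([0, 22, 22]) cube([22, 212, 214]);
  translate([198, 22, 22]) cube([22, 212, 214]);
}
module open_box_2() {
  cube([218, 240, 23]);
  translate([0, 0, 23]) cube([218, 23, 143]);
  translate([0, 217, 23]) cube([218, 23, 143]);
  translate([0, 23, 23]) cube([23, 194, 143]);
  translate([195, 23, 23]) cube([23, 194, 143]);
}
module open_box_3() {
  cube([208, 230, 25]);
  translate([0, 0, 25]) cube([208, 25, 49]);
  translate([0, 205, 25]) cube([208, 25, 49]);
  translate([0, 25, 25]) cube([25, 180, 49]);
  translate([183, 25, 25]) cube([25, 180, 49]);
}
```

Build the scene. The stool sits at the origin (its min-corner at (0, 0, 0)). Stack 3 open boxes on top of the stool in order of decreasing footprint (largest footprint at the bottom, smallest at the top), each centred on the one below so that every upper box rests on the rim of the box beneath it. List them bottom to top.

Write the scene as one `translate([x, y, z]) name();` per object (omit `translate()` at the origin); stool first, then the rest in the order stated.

stool();
translate([28, 8, 390]) open_box();
translate([29, 16, 626]) open_box_2();
translate([34, 21, 792]) open_box_3();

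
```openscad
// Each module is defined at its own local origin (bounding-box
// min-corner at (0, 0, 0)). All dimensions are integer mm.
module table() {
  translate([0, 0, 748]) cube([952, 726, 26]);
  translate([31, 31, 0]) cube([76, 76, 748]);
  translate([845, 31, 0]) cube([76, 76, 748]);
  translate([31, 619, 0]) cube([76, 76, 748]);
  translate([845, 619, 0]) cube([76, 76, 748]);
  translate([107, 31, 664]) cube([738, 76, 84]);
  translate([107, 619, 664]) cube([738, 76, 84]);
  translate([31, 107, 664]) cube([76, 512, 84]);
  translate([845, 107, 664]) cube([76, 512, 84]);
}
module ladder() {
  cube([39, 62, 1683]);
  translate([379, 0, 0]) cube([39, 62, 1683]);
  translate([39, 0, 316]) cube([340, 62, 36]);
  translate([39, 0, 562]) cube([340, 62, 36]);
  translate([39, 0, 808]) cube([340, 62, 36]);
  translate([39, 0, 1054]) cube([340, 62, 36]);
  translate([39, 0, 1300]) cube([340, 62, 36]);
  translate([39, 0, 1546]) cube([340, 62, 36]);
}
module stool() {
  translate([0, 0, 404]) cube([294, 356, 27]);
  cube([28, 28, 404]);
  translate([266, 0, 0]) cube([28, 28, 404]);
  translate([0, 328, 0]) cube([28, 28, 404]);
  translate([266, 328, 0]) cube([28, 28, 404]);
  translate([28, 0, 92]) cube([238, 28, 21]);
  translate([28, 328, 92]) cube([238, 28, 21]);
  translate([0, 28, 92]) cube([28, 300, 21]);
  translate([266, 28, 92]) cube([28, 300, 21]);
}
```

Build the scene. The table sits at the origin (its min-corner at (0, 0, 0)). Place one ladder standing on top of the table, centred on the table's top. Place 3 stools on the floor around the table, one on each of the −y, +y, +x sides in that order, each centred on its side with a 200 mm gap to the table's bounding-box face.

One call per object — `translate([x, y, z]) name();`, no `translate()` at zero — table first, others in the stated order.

table();
translate([267, 332, 774]) ladder();
translate([329, -556, 0]) stool();
translate([329, 926, 0]) stool();
translate([1152, 185, 0]) stool();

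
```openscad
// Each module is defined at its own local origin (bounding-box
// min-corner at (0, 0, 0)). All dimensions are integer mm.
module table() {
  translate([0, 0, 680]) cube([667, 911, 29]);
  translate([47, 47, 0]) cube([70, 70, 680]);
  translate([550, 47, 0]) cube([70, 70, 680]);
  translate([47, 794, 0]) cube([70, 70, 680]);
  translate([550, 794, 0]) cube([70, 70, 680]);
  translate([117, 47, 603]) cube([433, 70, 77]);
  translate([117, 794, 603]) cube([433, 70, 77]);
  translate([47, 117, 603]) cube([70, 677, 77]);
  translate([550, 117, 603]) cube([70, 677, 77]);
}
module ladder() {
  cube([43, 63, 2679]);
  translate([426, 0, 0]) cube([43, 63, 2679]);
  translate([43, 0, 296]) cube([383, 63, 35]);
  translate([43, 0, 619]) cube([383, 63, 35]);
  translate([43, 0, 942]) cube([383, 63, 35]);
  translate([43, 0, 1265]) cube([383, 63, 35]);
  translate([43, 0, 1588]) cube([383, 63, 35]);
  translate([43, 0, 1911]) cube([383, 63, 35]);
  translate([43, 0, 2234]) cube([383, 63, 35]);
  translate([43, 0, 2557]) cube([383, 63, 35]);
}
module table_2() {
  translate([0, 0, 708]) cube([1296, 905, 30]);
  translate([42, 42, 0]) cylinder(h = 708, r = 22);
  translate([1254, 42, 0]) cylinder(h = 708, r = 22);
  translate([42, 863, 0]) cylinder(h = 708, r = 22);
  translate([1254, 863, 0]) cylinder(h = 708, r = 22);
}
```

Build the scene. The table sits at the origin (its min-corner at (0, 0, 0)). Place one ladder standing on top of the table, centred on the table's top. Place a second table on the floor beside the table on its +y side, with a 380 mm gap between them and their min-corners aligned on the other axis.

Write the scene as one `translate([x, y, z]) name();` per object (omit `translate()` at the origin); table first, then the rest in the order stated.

table();
translate([99, 424, 709]) ladder();
translate([0, 1291, 0]) table_2();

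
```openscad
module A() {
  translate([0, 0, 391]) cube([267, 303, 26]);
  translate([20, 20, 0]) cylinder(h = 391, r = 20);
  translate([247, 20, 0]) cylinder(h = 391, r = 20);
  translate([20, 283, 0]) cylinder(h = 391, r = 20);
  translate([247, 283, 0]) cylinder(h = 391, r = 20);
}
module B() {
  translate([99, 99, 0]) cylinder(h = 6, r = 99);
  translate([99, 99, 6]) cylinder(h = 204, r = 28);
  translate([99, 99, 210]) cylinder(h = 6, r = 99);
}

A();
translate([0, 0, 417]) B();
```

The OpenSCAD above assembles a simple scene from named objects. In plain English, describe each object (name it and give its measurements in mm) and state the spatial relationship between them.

A is a four-legged stool. The seat is 267×303 mm, 26 mm thick, top at z = 417 mm. It stands on four round legs, each 40 mm in diameter, from z = 0 to the seat underside, each leg's axis is inset half a diameter from the nearest pair of seat edges (so the leg's bounding box is flush with the corner).

B is a spool: two coaxial disc flanges of radius 99 mm and thickness 6 mm, joined by a core cylinder of radius 28 mm and height 204 mm. The lower flange rests on z = 0 and the three cylinders share a vertical axis.

The spool is on top of the stool.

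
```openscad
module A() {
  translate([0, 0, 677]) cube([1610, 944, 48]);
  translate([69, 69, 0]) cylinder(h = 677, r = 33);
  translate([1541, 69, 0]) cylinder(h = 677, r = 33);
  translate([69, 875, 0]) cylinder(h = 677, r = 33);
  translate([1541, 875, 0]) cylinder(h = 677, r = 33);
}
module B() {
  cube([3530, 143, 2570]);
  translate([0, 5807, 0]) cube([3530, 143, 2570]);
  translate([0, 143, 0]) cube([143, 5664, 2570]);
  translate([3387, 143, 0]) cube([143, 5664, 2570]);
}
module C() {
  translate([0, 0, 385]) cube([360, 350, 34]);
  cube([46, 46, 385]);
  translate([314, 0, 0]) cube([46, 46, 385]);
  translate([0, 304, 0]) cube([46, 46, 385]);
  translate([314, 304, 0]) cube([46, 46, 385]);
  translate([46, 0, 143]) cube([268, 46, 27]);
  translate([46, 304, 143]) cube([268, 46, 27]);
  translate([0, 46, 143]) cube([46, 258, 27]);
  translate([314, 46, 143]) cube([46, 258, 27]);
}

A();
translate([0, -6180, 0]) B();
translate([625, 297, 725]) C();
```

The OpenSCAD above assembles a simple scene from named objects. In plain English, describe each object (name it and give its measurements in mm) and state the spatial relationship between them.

A is a table: top 1610 mm (x) × 944 mm (y), 48 mm thick, upper face at z = 725 mm, on four round legs of 66 mm diameter, each leg's bounding box inset 36 mm from the nearest pair of top edges, running from z = 0 to the bottom of the top.

B is the wall frame of a small rectangular building: four walls, each 2570 mm tall and 143 mm thick, enclosing a footprint 3530 mm (x) by 5950 mm (y) outside-to-outside, with no floor or roof. The front and back walls (the −y and +y sides) span the full width; the two side walls fit between them.

C is a simple wooden stool: a rectangular seat 360 mm (x) by 350 mm (y), 34 mm thick, top face at z = 419 mm, on four square legs, each 46×46 mm in cross-section. The legs rest on z = 0, each flush with a corner of the seat. Four stretchers, 46 mm wide and 27 mm tall, connect adjacent legs with their undersides at z = 143 mm, each running between the inner faces of the legs it joins and aligned with the legs' outer faces on the other axis.

The house frame is on the floor beside the table on its −y side. The stool is on top of the table, centred.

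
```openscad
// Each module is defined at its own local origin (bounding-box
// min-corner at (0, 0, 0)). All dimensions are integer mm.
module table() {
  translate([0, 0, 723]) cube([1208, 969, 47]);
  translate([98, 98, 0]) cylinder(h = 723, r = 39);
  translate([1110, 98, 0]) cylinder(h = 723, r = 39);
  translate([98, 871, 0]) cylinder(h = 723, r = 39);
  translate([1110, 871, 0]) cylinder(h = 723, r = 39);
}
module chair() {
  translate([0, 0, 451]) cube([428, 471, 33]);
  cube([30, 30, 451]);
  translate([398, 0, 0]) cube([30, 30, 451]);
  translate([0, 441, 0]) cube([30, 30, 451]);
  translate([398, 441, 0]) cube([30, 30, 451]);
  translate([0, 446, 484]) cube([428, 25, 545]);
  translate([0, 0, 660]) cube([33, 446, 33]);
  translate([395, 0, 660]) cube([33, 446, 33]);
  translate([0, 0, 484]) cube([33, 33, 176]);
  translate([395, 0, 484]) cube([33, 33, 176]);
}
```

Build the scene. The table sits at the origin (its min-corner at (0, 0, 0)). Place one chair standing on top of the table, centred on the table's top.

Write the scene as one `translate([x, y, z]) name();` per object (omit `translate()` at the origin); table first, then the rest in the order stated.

table();
translate([390, 249, 770]) chair();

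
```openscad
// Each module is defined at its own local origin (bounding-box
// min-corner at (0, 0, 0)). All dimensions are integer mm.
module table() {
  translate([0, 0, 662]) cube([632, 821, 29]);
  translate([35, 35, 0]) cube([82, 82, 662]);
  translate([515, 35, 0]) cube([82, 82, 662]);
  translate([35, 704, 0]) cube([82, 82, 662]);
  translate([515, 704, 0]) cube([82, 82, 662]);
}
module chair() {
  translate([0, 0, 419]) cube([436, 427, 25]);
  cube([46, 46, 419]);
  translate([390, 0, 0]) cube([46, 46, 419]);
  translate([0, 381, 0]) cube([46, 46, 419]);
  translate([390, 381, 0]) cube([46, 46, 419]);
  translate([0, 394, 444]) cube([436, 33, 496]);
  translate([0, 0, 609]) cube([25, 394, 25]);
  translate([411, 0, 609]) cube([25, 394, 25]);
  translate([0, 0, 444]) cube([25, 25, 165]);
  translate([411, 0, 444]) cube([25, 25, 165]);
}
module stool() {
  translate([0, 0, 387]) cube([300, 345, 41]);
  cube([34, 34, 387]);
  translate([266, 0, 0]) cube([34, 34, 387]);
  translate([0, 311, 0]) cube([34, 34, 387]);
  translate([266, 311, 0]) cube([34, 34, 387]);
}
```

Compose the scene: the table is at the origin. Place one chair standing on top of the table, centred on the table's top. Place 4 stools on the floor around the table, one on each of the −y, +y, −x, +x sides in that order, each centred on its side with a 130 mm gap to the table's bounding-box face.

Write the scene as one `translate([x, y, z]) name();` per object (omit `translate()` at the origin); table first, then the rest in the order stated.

table();
translate([98, 197, 691]) chair();
translate([166, -475, 0]) stool();
translate([166, 951, 0]) stool();
translate([-430, 238, 0]) stool();
translate([762, 238, 0]) stool();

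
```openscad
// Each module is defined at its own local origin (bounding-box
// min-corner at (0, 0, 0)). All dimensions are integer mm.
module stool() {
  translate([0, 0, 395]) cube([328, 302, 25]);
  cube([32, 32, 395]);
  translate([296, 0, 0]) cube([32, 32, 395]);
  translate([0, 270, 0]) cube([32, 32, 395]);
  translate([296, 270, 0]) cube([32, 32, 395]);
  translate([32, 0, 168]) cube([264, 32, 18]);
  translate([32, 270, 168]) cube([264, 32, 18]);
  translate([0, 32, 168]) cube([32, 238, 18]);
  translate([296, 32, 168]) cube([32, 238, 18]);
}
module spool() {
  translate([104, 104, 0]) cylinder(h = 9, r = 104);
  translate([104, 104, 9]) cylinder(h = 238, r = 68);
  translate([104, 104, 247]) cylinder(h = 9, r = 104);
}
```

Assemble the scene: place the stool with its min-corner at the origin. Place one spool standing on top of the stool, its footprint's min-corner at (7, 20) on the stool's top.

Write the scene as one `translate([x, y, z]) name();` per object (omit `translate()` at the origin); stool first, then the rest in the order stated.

stool();
translate([7, 20, 420]) spool();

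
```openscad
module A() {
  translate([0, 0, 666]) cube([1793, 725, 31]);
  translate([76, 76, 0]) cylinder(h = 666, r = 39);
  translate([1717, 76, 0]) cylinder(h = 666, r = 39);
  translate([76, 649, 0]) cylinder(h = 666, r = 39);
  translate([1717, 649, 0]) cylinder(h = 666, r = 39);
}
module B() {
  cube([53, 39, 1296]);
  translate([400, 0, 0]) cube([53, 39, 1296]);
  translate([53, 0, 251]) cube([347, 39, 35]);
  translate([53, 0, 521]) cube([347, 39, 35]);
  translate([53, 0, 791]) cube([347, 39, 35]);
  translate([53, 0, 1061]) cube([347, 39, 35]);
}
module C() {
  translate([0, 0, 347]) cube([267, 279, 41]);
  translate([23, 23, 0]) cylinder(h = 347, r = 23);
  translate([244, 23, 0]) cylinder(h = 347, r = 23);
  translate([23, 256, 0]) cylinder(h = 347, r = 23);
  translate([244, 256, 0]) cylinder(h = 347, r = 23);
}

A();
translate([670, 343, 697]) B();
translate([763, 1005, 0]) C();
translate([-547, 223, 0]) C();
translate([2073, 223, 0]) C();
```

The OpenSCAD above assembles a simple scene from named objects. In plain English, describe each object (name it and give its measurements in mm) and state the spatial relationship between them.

A is a table with a 1793×725 mm rectangular top, 31 mm thick, top surface at z = 697 mm, supported by four round legs of 78 mm diameter, each leg's bounding box inset 37 mm from the nearest pair of top edges, running from the floor.

B is a straight ladder. Two 53×39 mm vertical rails, 1296 mm tall, stand 453 mm apart (outside-to-outside) with their front faces coplanar on the −y side. 4 rungs, each 39 mm deep and 35 mm tall, span between the inner faces of the rails, front faces flush with the rails. The lowest rung's underside is at z = 251 mm and rungs are spaced 270 mm apart (underside to underside).

C is a simple wooden stool: a rectangular seat 267 mm (x) by 279 mm (y), 41 mm thick, top face at z = 388 mm, on four round legs, each 46 mm in diameter. The legs rest on z = 0, each leg's axis is inset half a diameter from the nearest pair of seat edges (so the leg's bounding box is flush with the corner).

The ladder is on top of the table, centred. Three stools sit around the table at the +y, −x, +x sides.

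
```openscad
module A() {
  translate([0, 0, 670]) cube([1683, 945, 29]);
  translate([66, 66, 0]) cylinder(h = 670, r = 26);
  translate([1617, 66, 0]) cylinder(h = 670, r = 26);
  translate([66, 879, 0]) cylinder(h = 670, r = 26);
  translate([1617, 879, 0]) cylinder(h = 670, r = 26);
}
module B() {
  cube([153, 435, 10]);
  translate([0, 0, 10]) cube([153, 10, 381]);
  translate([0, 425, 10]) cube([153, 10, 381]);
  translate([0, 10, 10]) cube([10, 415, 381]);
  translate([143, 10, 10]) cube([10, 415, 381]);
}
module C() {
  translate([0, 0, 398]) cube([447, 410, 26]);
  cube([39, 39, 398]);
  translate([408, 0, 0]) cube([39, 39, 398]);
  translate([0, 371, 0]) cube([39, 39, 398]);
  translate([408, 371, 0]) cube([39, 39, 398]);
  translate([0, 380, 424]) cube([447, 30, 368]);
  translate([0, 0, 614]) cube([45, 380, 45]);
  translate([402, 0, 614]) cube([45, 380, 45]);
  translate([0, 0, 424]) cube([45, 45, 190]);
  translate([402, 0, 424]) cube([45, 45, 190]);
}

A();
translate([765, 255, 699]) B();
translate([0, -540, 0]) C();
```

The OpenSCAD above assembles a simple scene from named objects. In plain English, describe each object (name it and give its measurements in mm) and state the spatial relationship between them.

A is a table with a 1683×945 mm rectangular top, 29 mm thick, top surface at z = 699 mm, supported by four round legs of 52 mm diameter, each leg's bounding box inset 40 mm from the nearest pair of top edges, running from the floor.

B is an open-topped rectangular box: outside dimensions 153×435×391 mm, with a uniform wall and base thickness of 10 mm. The base is a full 153×435 slab on the floor; four walls sit on top of the base. The front and back walls (the −y and +y sides) span the full width; the two side walls fit between them.

C is a chair: 447×410 mm seat, 26 mm thick, top at z = 424 mm, on four 39 mm square corner legs flush with the seat edges. A 30 mm thick backrest slab spans the full seat width, extending 368 mm above the seat top, its back face flush with the seat's +y edge. Two armrests of 45×45 mm section run along each side from the seat's front edge to the front of the backrest, top faces 235 mm above the seat top and outer faces flush with the seat's x-edges; a 45×45 mm post under the front of each armrest stands on the seat at the front corner.

The open box is on top of the table, centred. The chair is on the floor beside the table on its −y side.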